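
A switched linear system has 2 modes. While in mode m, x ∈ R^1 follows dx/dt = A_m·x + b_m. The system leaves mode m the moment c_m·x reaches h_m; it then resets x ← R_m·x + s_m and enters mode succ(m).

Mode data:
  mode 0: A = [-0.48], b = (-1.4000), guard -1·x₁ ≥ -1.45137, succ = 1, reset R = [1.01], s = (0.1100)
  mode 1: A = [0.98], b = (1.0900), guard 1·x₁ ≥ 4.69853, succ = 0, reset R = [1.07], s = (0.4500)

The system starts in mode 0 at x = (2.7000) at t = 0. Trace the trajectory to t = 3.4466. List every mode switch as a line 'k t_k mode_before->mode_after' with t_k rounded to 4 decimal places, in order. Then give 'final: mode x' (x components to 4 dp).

1 0.5238 0->1
2 1.3104 1->0
3 2.6713 0->1
final: 1 4.6347

Mode 0: guard c·x = -1.4514 hit at Δt = 0.5238 (t = 0.5238), x⁻ = (1.4514) → reset → x⁺ = (1.5759), jump to mode 1
Mode 1: guard c·x = 4.6985 hit at Δt = 0.7866 (t = 1.3104), x⁻ = (4.6985) → reset → x⁺ = (5.4774), jump to mode 0
Mode 0: guard c·x = -1.4514 hit at Δt = 1.3609 (t = 2.6713), x⁻ = (1.4514) → reset → x⁺ = (1.5759), jump to mode 1
Mode 1: flow for 0.7753 to horizon, guard not reached → x = (4.6347)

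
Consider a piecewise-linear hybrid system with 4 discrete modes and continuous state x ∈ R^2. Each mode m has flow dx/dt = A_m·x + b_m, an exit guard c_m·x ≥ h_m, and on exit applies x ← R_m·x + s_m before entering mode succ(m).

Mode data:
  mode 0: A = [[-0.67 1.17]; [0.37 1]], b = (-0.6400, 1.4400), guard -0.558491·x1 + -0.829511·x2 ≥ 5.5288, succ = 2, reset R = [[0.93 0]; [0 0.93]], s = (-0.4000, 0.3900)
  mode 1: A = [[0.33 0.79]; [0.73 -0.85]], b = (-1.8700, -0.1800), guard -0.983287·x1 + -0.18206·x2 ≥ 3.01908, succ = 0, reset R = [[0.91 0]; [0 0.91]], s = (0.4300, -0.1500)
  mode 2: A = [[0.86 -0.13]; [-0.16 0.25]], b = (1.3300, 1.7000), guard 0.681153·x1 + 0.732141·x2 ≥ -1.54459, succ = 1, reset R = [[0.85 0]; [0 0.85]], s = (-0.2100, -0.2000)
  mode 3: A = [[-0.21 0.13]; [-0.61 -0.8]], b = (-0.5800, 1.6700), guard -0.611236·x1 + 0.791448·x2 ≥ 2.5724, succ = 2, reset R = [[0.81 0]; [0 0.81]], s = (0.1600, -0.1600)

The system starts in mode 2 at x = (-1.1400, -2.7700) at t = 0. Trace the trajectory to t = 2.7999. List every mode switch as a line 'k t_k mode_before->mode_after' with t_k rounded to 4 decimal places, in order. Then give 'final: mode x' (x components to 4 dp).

1 0.8060 2->1
2 1.4120 1->0
3 2.4665 0->2
final: 2 -4.7261 -2.8083

Mode 2: guard c·x = -1.5446 hit at Δt = 0.8060 (t = 0.8060), x⁻ = (-0.3813, -1.7549) → reset → x⁺ = (-0.5341, -1.6917), jump to mode 1
Mode 1: guard c·x = 3.0191 hit at Δt = 0.6060 (t = 1.4120), x⁻ = (-2.7584, -1.6851) → reset → x⁺ = (-2.0801, -1.6835), jump to mode 0
Mode 0: guard c·x = 5.5288 hit at Δt = 1.0545 (t = 2.4665), x⁻ = (-3.9251, -4.0225) → reset → x⁺ = (-4.0503, -3.3509), jump to mode 2
Mode 2: flow for 0.3334 to horizon, guard not reached → x = (-4.7261, -2.8083)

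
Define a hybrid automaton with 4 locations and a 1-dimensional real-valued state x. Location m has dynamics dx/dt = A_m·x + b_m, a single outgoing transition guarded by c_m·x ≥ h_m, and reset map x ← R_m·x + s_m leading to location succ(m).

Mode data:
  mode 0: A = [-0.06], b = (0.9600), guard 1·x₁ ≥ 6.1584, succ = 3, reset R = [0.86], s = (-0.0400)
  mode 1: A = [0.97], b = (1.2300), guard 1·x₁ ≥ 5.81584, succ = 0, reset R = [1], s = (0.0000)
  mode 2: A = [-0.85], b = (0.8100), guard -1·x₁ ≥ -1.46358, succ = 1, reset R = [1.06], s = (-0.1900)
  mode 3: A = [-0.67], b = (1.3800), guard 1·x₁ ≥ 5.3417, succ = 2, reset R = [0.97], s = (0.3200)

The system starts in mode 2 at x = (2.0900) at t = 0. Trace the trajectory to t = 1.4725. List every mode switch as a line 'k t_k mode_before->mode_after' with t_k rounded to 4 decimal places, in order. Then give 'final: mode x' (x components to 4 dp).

Mode 2: guard c·x = -1.4636 hit at Δt = 0.9418 (t = 0.9418), x⁻ = (1.4636) → reset → x⁺ = (1.3614), jump to mode 1
Mode 1: flow for 0.5307 to horizon, guard not reached → x = (3.1317)

1 0.9418 2->1
final: 1 3.1317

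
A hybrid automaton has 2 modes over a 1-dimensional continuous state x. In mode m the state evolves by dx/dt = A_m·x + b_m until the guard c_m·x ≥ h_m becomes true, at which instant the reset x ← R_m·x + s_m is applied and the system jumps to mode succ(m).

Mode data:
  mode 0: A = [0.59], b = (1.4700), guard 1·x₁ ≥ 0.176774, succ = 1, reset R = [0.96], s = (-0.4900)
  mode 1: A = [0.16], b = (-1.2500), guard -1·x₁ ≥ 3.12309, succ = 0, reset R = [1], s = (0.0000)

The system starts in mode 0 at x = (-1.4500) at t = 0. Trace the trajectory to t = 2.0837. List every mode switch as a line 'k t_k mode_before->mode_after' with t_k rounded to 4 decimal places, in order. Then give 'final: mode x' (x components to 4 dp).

1 1.5945 0->1
final: 1 -0.9824

Mode 0: guard c·x = 0.1768 hit at Δt = 1.5945 (t = 1.5945), x⁻ = (0.1768) → reset → x⁺ = (-0.3203), jump to mode 1
Mode 1: flow for 0.4892 to horizon, guard not reached → x = (-0.9824)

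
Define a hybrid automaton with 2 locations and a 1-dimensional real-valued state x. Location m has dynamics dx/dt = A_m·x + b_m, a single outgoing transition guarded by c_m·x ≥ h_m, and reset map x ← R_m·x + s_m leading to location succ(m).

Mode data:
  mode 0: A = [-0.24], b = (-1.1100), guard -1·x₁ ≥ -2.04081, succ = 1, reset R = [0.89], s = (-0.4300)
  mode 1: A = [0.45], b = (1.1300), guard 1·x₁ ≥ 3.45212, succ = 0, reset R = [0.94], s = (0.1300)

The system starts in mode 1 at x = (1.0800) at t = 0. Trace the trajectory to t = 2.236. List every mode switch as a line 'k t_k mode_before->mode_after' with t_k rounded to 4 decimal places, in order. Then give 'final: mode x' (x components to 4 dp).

Mode 1: guard c·x = 3.4521 hit at Δt = 1.1270 (t = 1.1270), x⁻ = (3.4521) → reset → x⁺ = (3.3750), jump to mode 0
Mode 0: guard c·x = -2.0408 hit at Δt = 0.7602 (t = 1.8872), x⁻ = (2.0408) → reset → x⁺ = (1.3863), jump to mode 1
Mode 1: flow for 0.3488 to horizon, guard not reached → x = (2.0487)

1 1.1270 1->0
2 1.8872 0->1
final: 1 2.0487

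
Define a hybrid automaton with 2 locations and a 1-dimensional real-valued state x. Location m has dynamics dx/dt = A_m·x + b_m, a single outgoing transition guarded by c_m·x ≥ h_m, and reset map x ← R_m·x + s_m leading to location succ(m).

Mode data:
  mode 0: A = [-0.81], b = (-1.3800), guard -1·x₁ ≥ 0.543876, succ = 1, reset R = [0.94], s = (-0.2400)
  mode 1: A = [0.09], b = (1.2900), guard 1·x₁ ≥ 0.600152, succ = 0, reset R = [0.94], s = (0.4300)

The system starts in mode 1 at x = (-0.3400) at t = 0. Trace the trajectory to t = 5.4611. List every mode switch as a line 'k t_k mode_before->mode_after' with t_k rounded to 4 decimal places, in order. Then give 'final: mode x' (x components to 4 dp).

1 0.7225 1->0
2 1.7647 0->1
3 2.8186 1->0
4 3.8608 0->1
5 4.9148 1->0
final: 0 0.0294

Mode 1: guard c·x = 0.6002 hit at Δt = 0.7225 (t = 0.7225), x⁻ = (0.6002) → reset → x⁺ = (0.9941), jump to mode 0
Mode 0: guard c·x = 0.5439 hit at Δt = 1.0422 (t = 1.7647), x⁻ = (-0.5439) → reset → x⁺ = (-0.7512), jump to mode 1
Mode 1: guard c·x = 0.6002 hit at Δt = 1.0539 (t = 2.8186), x⁻ = (0.6002) → reset → x⁺ = (0.9941), jump to mode 0
Mode 0: guard c·x = 0.5439 hit at Δt = 1.0422 (t = 3.8608), x⁻ = (-0.5439) → reset → x⁺ = (-0.7512), jump to mode 1
Mode 1: guard c·x = 0.6002 hit at Δt = 1.0539 (t = 4.9148), x⁻ = (0.6002) → reset → x⁺ = (0.9941), jump to mode 0
Mode 0: flow for 0.5463 to horizon, guard not reached → x = (0.0294)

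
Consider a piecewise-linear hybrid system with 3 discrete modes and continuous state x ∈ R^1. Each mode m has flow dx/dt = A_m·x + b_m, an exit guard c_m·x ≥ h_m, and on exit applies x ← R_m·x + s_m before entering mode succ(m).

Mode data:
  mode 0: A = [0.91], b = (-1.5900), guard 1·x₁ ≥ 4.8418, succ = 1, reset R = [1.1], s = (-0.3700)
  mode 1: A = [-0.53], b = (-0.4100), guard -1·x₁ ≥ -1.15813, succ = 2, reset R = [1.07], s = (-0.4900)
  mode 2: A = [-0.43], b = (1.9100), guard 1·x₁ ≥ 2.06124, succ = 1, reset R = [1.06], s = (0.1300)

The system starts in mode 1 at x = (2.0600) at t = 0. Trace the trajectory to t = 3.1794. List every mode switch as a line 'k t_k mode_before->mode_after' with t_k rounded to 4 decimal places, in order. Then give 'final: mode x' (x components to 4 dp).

Mode 1: guard c·x = -1.1581 hit at Δt = 0.7229 (t = 0.7229), x⁻ = (1.1581) → reset → x⁺ = (0.7492), jump to mode 2
Mode 2: guard c·x = 2.0612 hit at Δt = 1.0209 (t = 1.7438), x⁻ = (2.0612) → reset → x⁺ = (2.3149), jump to mode 1
Mode 1: guard c·x = -1.1581 hit at Δt = 0.8854 (t = 2.6292), x⁻ = (1.1581) → reset → x⁺ = (0.7492), jump to mode 2
Mode 2: flow for 0.5502 to horizon, guard not reached → x = (1.5271)

1 0.7229 1->2
2 1.7438 2->1
3 2.6292 1->2
final: 2 1.5271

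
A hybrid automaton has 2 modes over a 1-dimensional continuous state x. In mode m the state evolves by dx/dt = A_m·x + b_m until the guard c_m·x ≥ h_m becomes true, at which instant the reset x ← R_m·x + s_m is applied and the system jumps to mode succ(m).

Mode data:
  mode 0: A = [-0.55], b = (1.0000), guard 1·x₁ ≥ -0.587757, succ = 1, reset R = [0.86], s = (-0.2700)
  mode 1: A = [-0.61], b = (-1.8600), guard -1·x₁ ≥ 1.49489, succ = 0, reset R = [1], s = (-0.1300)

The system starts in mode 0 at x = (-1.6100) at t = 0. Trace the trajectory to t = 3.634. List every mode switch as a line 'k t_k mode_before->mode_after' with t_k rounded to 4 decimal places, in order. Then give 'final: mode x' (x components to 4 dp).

Mode 0: guard c·x = -0.5878 hit at Δt = 0.6438 (t = 0.6438), x⁻ = (-0.5878) → reset → x⁺ = (-0.7755), jump to mode 1
Mode 1: guard c·x = 1.4949 hit at Δt = 0.6236 (t = 1.2674), x⁻ = (-1.4949) → reset → x⁺ = (-1.6249), jump to mode 0
Mode 0: guard c·x = -0.5878 hit at Δt = 0.6517 (t = 1.9191), x⁻ = (-0.5878) → reset → x⁺ = (-0.7755), jump to mode 1
Mode 1: guard c·x = 1.4949 hit at Δt = 0.6236 (t = 2.5427), x⁻ = (-1.4949) → reset → x⁺ = (-1.6249), jump to mode 0
Mode 0: guard c·x = -0.5878 hit at Δt = 0.6517 (t = 3.1944), x⁻ = (-0.5878) → reset → x⁺ = (-0.7755), jump to mode 1
Mode 1: flow for 0.4396 to horizon, guard not reached → x = (-1.3103)

1 0.6438 0->1
2 1.2674 1->0
3 1.9191 0->1
4 2.5427 1->0
5 3.1944 0->1
final: 1 -1.3103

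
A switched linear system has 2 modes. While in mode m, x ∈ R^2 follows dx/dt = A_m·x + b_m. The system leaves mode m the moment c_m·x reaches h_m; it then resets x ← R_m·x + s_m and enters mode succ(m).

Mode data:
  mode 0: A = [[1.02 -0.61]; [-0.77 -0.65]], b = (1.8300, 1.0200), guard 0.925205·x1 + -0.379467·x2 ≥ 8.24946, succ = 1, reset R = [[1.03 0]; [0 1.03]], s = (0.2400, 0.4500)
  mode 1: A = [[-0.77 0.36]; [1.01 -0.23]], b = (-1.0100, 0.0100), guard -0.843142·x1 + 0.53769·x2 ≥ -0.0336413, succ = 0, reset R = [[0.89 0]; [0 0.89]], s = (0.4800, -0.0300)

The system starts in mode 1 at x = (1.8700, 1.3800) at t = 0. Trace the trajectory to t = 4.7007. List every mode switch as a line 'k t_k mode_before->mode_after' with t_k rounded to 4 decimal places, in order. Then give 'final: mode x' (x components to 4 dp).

1 0.4062 1->0
2 1.5869 0->1
3 2.8727 1->0
4 3.7712 0->1
final: 1 5.0047 6.2936

Mode 1: guard c·x = -0.0336 hit at Δt = 0.4062 (t = 0.4062), x⁻ = (1.2234, 1.8558) → reset → x⁺ = (1.5688, 1.6217), jump to mode 0
Mode 0: guard c·x = 8.2495 hit at Δt = 1.1807 (t = 1.5869), x⁻ = (8.3804, -1.3069) → reset → x⁺ = (8.8718, -0.8961), jump to mode 1
Mode 1: guard c·x = -0.0336 hit at Δt = 1.2858 (t = 2.8727), x⁻ = (3.4851, 5.4024) → reset → x⁺ = (3.5818, 4.7781), jump to mode 0
Mode 0: guard c·x = 8.2495 hit at Δt = 0.8985 (t = 3.7712), x⁻ = (9.0153, 0.2412) → reset → x⁺ = (9.5257, 0.6984), jump to mode 1
Mode 1: flow for 0.9295 to horizon, guard not reached → x = (5.0047, 6.2936)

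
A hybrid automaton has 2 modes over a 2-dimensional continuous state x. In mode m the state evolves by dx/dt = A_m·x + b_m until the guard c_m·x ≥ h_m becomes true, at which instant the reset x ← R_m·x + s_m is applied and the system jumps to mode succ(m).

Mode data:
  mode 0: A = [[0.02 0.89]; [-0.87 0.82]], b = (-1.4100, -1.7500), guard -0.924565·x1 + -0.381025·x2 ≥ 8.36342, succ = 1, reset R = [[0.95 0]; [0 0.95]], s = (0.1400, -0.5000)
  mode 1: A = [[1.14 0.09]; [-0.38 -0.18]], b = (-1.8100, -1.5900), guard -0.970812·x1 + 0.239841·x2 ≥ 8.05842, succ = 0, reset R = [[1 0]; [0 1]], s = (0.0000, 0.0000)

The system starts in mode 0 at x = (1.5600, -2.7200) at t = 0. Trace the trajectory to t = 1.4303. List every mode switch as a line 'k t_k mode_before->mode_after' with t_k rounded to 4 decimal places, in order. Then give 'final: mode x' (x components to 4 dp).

Mode 0: guard c·x = 8.3634 hit at Δt = 1.1080 (t = 1.1080), x⁻ = (-5.6204, -8.3119) → reset → x⁺ = (-5.1993, -8.3963), jump to mode 1
Mode 1: flow for 0.3223 to horizon, guard not reached → x = (-8.4954, -7.6160)

1 1.1080 0->1
final: 1 -8.4954 -7.6160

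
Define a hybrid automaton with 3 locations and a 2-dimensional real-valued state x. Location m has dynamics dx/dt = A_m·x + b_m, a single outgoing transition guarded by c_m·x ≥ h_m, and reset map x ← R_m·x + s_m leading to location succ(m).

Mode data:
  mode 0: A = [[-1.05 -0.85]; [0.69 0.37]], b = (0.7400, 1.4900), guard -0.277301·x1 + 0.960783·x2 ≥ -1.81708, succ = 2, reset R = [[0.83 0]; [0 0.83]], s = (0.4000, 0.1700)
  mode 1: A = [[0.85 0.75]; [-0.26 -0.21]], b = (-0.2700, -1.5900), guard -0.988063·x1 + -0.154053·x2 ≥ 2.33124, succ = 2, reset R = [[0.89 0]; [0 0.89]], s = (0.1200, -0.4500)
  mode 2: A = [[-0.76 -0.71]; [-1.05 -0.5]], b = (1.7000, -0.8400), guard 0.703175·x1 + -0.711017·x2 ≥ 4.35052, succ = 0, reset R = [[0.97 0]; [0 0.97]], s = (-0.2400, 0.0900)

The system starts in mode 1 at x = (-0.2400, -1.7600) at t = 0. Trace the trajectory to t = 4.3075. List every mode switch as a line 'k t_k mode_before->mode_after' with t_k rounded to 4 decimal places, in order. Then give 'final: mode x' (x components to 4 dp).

1 0.6518 1->2
2 2.2456 2->0
3 3.0779 0->2
4 3.8616 2->0
final: 0 2.7042 -1.6375

Mode 1: guard c·x = 2.3312 hit at Δt = 0.6518 (t = 0.6518), x⁻ = (-1.9946, -2.3398) → reset → x⁺ = (-1.6552, -2.5324), jump to mode 2
Mode 2: guard c·x = 4.3505 hit at Δt = 1.5938 (t = 2.2456), x⁻ = (2.7559, -3.3932) → reset → x⁺ = (2.4333, -3.2014), jump to mode 0
Mode 0: guard c·x = -1.8171 hit at Δt = 0.8323 (t = 3.0779), x⁻ = (2.4176, -1.1935) → reset → x⁺ = (2.4066, -0.8206), jump to mode 2
Mode 2: guard c·x = 4.3505 hit at Δt = 0.7837 (t = 3.8616), x⁻ = (3.1776, -2.9762) → reset → x⁺ = (2.8423, -2.7969), jump to mode 0
Mode 0: flow for 0.4459 to horizon, guard not reached → x = (2.7042, -1.6375)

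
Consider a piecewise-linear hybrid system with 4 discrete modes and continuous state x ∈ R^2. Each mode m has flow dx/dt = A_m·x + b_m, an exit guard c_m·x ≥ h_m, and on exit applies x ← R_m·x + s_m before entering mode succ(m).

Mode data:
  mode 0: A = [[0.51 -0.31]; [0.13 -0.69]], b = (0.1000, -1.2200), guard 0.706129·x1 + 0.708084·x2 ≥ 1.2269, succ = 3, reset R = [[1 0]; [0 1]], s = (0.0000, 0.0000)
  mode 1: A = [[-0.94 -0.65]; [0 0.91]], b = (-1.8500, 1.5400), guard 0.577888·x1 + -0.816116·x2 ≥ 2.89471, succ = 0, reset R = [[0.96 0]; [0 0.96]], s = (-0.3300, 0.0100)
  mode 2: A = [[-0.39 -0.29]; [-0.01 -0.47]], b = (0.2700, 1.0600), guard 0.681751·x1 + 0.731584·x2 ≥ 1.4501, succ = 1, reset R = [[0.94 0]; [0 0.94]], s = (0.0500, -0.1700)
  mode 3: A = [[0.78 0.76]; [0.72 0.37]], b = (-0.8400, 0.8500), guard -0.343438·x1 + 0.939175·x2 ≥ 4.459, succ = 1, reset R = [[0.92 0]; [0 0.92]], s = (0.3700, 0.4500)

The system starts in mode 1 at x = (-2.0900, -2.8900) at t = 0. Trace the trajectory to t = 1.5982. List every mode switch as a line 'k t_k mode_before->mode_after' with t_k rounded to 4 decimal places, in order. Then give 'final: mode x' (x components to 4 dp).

1 0.7681 1->0
final: 0 -0.4336 -3.0461

Mode 1: guard c·x = 2.8947 hit at Δt = 0.7681 (t = 0.7681), x⁻ = (-0.7834, -4.1017) → reset → x⁺ = (-1.0821, -3.9276), jump to mode 0
Mode 0: flow for 0.8301 to horizon, guard not reached → x = (-0.4336, -3.0461)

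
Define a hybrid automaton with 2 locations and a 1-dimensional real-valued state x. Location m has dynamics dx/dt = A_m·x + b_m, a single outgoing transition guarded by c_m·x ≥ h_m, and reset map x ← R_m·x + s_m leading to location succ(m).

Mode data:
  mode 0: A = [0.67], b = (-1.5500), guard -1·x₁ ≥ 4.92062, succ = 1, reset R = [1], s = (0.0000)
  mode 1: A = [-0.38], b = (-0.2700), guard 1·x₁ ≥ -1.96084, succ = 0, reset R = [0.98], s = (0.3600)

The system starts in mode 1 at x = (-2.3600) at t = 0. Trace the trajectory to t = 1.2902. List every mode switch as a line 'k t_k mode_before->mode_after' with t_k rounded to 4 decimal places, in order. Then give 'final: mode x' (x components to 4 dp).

Mode 1: guard c·x = -1.9608 hit at Δt = 0.7291 (t = 0.7291), x⁻ = (-1.9608) → reset → x⁺ = (-1.5616), jump to mode 0
Mode 0: flow for 0.5611 to horizon, guard not reached → x = (-3.3300)

1 0.7291 1->0
final: 0 -3.3300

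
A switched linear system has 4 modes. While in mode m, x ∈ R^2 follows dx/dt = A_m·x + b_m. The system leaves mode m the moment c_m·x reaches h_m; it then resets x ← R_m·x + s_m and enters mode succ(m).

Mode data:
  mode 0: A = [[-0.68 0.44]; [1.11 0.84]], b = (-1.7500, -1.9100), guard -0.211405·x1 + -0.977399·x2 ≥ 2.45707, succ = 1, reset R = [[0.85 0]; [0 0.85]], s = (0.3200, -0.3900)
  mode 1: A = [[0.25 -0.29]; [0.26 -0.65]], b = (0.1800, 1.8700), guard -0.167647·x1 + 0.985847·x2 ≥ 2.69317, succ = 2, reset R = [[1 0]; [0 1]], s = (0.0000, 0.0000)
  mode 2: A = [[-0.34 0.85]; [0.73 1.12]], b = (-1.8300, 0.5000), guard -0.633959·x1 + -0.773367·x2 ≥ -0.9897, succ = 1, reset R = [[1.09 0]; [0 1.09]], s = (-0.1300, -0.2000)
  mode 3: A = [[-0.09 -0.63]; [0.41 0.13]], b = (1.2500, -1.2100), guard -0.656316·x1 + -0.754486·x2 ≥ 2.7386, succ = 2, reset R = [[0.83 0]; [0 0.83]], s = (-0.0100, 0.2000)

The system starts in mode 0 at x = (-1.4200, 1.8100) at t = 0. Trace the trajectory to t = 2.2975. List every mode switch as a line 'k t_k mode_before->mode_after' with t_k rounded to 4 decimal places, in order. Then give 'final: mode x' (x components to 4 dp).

1 1.1060 0->1
final: 1 -1.3102 0.2809

Mode 0: guard c·x = 2.4571 hit at Δt = 1.1060 (t = 1.1060), x⁻ = (-2.0352, -2.0737) → reset → x⁺ = (-1.4099, -2.1526), jump to mode 1
Mode 1: flow for 1.1915 to horizon, guard not reached → x = (-1.3102, 0.2809)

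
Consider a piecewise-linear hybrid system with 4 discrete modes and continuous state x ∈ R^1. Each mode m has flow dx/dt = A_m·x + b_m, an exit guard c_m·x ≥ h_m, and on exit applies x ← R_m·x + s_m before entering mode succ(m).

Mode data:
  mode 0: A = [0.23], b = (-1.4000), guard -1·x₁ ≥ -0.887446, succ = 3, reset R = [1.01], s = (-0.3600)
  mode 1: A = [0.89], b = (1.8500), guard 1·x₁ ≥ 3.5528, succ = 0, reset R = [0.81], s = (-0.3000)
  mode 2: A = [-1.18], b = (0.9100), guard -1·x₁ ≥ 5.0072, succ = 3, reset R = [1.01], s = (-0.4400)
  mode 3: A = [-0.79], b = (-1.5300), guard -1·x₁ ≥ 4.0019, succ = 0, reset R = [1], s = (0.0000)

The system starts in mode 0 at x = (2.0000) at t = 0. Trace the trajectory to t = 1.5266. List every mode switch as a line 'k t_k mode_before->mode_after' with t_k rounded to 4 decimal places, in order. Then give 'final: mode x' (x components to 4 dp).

1 1.0468 0->3
final: 3 -0.2439

Mode 0: guard c·x = -0.8874 hit at Δt = 1.0468 (t = 1.0468), x⁻ = (0.8874) → reset → x⁺ = (0.5363), jump to mode 3
Mode 3: flow for 0.4798 to horizon, guard not reached → x = (-0.2439)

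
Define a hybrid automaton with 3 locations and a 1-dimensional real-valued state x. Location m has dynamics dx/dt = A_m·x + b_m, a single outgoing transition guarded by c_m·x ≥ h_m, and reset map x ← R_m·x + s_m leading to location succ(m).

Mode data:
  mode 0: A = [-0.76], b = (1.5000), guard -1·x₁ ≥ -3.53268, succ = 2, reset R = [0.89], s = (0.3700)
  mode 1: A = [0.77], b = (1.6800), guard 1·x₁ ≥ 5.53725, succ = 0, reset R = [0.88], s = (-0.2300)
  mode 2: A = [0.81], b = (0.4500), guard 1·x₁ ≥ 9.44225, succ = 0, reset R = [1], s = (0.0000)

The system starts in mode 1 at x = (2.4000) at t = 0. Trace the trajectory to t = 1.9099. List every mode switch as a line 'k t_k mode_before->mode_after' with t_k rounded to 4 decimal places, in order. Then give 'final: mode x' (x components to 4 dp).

1 0.6774 1->0
2 1.3849 0->2
final: 2 5.6709

Mode 1: guard c·x = 5.5373 hit at Δt = 0.6774 (t = 0.6774), x⁻ = (5.5373) → reset → x⁺ = (4.6428), jump to mode 0
Mode 0: guard c·x = -3.5327 hit at Δt = 0.7075 (t = 1.3849), x⁻ = (3.5327) → reset → x⁺ = (3.5141), jump to mode 2
Mode 2: flow for 0.5250 to horizon, guard not reached → x = (5.6709)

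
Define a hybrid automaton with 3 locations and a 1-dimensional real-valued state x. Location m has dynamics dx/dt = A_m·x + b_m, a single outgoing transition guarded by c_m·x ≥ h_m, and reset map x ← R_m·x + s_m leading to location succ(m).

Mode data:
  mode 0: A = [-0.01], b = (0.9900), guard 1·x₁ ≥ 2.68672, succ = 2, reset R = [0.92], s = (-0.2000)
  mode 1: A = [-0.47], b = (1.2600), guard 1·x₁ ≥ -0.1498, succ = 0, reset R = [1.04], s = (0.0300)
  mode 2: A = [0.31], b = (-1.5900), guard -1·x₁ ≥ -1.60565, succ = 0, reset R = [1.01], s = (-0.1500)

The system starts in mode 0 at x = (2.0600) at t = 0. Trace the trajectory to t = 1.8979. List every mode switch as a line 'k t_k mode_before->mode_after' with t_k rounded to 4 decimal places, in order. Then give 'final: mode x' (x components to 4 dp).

Mode 0: guard c·x = 2.6867 hit at Δt = 0.6486 (t = 0.6486), x⁻ = (2.6867) → reset → x⁺ = (2.2718), jump to mode 2
Mode 2: guard c·x = -1.6057 hit at Δt = 0.6760 (t = 1.3246), x⁻ = (1.6057) → reset → x⁺ = (1.4717), jump to mode 0
Mode 0: flow for 0.5733 to horizon, guard not reached → x = (2.0292)

1 0.6486 0->2
2 1.3246 2->0
final: 0 2.0292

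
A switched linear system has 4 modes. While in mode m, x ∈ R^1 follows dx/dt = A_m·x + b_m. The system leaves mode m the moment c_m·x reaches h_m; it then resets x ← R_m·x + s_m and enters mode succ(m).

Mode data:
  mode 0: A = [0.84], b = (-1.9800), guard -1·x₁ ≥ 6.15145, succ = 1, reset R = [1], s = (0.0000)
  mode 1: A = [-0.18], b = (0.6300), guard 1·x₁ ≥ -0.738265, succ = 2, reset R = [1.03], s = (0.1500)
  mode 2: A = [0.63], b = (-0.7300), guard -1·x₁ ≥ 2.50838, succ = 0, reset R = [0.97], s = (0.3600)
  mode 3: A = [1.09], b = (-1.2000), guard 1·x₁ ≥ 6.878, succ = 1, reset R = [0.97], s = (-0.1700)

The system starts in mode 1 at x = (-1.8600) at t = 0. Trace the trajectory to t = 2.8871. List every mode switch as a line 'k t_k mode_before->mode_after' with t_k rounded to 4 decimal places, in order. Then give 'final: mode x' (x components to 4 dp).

Mode 1: guard c·x = -0.7383 hit at Δt = 1.3045 (t = 1.3045), x⁻ = (-0.7383) → reset → x⁺ = (-0.6104), jump to mode 2
Mode 2: guard c·x = 2.5084 hit at Δt = 1.1570 (t = 2.4615), x⁻ = (-2.5084) → reset → x⁺ = (-2.0731), jump to mode 0
Mode 0: flow for 0.4256 to horizon, guard not reached → x = (-3.9771)

1 1.3045 1->2
2 2.4615 2->0
final: 0 -3.9771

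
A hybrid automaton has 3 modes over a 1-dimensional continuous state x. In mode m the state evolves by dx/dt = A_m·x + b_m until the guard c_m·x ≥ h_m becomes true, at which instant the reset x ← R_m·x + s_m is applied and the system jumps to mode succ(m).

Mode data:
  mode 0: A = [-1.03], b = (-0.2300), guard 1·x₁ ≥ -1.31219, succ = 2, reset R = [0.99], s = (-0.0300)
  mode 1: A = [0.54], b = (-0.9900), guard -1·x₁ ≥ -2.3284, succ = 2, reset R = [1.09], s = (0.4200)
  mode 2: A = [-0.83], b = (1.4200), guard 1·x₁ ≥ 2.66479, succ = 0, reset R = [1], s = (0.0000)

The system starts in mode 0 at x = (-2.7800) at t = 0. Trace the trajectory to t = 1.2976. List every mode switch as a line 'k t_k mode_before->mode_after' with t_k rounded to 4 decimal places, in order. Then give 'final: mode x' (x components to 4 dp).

1 0.8287 0->2
final: 2 -0.3490

Mode 0: guard c·x = -1.3122 hit at Δt = 0.8287 (t = 0.8287), x⁻ = (-1.3122) → reset → x⁺ = (-1.3291), jump to mode 2
Mode 2: flow for 0.4689 to horizon, guard not reached → x = (-0.3490)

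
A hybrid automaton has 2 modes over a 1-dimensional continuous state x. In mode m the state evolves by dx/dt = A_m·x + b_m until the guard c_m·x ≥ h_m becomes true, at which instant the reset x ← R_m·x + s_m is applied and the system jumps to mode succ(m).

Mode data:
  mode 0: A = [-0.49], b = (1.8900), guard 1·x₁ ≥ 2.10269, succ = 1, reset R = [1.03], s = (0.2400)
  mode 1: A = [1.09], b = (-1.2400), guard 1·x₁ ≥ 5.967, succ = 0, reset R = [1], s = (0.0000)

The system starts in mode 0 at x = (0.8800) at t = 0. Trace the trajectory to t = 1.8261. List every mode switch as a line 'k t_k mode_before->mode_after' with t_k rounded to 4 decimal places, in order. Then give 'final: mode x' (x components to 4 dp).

1 1.0792 0->1
final: 1 4.0001

Mode 0: guard c·x = 2.1027 hit at Δt = 1.0792 (t = 1.0792), x⁻ = (2.1027) → reset → x⁺ = (2.4058), jump to mode 1
Mode 1: flow for 0.7469 to horizon, guard not reached → x = (4.0001)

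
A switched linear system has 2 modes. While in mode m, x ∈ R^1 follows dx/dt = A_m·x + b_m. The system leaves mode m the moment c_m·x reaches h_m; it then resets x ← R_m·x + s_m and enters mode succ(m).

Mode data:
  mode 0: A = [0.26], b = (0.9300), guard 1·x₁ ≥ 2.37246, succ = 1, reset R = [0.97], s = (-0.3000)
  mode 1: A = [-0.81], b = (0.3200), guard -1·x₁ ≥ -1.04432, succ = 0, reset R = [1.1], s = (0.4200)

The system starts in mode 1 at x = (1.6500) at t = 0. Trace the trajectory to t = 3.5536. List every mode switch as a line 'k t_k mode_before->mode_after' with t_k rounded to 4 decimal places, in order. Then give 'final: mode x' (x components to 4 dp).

1 0.8136 1->0
2 1.3718 0->1
3 2.4901 1->0
4 3.0483 0->1
final: 1 1.4618

Mode 1: guard c·x = -1.0443 hit at Δt = 0.8136 (t = 0.8136), x⁻ = (1.0443) → reset → x⁺ = (1.5688), jump to mode 0
Mode 0: guard c·x = 2.3725 hit at Δt = 0.5582 (t = 1.3718), x⁻ = (2.3725) → reset → x⁺ = (2.0013), jump to mode 1
Mode 1: guard c·x = -1.0443 hit at Δt = 1.1183 (t = 2.4901), x⁻ = (1.0443) → reset → x⁺ = (1.5688), jump to mode 0
Mode 0: guard c·x = 2.3725 hit at Δt = 0.5582 (t = 3.0483), x⁻ = (2.3725) → reset → x⁺ = (2.0013), jump to mode 1
Mode 1: flow for 0.5053 to horizon, guard not reached → x = (1.4618)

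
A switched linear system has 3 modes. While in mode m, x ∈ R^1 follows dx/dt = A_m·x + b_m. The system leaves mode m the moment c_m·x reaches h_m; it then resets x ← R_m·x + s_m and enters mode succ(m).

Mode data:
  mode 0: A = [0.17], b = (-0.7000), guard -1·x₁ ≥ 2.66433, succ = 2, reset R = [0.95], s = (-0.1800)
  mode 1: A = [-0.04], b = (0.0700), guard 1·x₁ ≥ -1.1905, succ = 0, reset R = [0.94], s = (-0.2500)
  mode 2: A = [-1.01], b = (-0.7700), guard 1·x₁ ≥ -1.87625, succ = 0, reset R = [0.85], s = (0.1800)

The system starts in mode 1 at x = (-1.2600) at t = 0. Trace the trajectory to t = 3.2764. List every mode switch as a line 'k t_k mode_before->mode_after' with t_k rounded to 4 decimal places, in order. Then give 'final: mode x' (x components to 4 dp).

1 0.5840 1->0
2 1.8307 0->2
3 2.3845 2->0
final: 0 -2.3206

Mode 1: guard c·x = -1.1905 hit at Δt = 0.5840 (t = 0.5840), x⁻ = (-1.1905) → reset → x⁺ = (-1.3691), jump to mode 0
Mode 0: guard c·x = 2.6643 hit at Δt = 1.2467 (t = 1.8307), x⁻ = (-2.6643) → reset → x⁺ = (-2.7111), jump to mode 2
Mode 2: guard c·x = -1.8762 hit at Δt = 0.5538 (t = 2.3845), x⁻ = (-1.8763) → reset → x⁺ = (-1.4148), jump to mode 0
Mode 0: flow for 0.8919 to horizon, guard not reached → x = (-2.3206)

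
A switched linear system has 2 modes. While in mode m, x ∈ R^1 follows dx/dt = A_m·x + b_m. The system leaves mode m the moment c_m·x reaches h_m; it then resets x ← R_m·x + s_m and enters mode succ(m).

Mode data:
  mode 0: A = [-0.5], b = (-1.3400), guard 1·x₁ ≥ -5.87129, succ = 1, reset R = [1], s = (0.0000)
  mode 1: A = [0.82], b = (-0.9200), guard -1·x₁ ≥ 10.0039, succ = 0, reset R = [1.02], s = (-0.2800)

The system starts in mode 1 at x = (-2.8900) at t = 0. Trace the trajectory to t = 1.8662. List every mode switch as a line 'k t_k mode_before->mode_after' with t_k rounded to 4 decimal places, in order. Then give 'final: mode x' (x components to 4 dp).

Mode 1: guard c·x = 10.0039 hit at Δt = 1.2439 (t = 1.2439), x⁻ = (-10.0039) → reset → x⁺ = (-10.4840), jump to mode 0
Mode 0: flow for 0.6223 to horizon, guard not reached → x = (-8.3972)

1 1.2439 1->0
final: 0 -8.3972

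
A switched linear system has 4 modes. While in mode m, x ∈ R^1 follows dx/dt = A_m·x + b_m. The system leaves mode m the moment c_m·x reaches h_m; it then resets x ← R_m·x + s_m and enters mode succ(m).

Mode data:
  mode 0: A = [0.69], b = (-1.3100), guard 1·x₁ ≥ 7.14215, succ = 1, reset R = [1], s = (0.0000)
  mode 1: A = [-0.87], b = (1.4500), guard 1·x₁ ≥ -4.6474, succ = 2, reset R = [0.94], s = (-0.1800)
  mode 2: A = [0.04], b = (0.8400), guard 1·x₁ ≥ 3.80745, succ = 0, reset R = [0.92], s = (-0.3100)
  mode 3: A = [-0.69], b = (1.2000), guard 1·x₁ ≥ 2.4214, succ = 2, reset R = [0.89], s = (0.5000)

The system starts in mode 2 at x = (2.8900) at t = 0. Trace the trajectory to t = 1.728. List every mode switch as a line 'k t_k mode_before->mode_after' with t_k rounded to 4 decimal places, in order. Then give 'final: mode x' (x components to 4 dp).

1 0.9421 2->0
final: 0 4.1246

Mode 2: guard c·x = 3.8074 hit at Δt = 0.9421 (t = 0.9421), x⁻ = (3.8074) → reset → x⁺ = (3.1929), jump to mode 0
Mode 0: flow for 0.7859 to horizon, guard not reached → x = (4.1246)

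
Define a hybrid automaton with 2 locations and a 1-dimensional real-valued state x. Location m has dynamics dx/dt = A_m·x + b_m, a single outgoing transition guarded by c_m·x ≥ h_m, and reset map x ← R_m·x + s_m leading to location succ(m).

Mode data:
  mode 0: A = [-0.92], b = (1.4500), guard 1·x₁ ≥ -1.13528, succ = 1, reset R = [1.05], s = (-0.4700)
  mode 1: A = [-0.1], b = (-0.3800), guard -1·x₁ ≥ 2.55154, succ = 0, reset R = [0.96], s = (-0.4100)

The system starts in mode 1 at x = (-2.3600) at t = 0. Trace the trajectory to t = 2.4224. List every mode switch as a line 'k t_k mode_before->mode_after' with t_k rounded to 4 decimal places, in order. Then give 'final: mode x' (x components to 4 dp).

Mode 1: guard c·x = 2.5515 hit at Δt = 1.4273 (t = 1.4273), x⁻ = (-2.5515) → reset → x⁺ = (-2.8595), jump to mode 0
Mode 0: guard c·x = -1.1353 hit at Δt = 0.5350 (t = 1.9623), x⁻ = (-1.1353) → reset → x⁺ = (-1.6620), jump to mode 1
Mode 1: flow for 0.4601 to horizon, guard not reached → x = (-1.7582)

1 1.4273 1->0
2 1.9623 0->1
final: 1 -1.7582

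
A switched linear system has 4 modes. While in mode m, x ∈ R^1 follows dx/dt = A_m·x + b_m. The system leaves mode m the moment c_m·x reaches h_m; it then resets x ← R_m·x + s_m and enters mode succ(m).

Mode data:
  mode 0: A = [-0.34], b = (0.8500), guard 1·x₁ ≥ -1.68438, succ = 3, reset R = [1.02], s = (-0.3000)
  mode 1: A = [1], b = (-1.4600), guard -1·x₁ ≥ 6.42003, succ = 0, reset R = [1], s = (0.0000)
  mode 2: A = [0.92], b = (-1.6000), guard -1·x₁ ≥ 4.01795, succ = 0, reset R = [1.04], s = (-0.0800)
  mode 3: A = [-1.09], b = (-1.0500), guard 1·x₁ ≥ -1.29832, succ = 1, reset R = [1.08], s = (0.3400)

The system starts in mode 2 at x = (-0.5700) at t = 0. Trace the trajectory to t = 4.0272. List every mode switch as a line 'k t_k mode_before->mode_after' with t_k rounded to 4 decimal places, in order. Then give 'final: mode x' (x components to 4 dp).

1 0.9930 2->0
2 2.4032 0->3
3 3.4554 3->1
final: 1 -3.0080

Mode 2: guard c·x = 4.0179 hit at Δt = 0.9930 (t = 0.9930), x⁻ = (-4.0180) → reset → x⁺ = (-4.2587), jump to mode 0
Mode 0: guard c·x = -1.6844 hit at Δt = 1.4102 (t = 2.4032), x⁻ = (-1.6844) → reset → x⁺ = (-2.0181), jump to mode 3
Mode 3: guard c·x = -1.2983 hit at Δt = 1.0522 (t = 3.4554), x⁻ = (-1.2983) → reset → x⁺ = (-1.0622), jump to mode 1
Mode 1: flow for 0.5718 to horizon, guard not reached → x = (-3.0080)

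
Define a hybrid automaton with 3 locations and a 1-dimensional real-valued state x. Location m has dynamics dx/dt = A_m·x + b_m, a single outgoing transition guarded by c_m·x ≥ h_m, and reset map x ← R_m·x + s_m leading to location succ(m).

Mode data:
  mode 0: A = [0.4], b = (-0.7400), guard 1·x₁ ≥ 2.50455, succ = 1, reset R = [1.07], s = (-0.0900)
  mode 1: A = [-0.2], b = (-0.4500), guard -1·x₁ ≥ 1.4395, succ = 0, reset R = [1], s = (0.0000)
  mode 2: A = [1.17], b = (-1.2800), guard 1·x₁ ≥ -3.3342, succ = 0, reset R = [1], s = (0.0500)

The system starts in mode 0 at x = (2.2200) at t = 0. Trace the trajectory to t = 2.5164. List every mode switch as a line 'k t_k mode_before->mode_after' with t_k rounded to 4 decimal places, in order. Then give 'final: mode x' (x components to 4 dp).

Mode 0: guard c·x = 2.5046 hit at Δt = 1.4261 (t = 1.4261), x⁻ = (2.5045) → reset → x⁺ = (2.5899), jump to mode 1
Mode 1: flow for 1.0903 to horizon, guard not reached → x = (1.6416)

1 1.4261 0->1
final: 1 1.6416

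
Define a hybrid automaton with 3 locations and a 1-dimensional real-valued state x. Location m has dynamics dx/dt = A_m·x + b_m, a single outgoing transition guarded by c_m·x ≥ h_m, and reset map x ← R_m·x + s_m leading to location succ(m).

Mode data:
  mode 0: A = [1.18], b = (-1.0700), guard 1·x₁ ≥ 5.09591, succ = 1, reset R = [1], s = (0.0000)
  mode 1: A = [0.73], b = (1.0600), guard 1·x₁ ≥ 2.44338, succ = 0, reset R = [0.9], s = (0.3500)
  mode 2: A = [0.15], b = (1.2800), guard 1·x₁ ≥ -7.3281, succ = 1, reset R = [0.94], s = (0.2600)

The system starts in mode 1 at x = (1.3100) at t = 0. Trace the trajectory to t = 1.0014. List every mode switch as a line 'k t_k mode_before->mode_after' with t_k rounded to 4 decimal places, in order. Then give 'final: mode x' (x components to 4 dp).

1 0.4710 1->0
final: 0 3.9776

Mode 1: guard c·x = 2.4434 hit at Δt = 0.4710 (t = 0.4710), x⁻ = (2.4434) → reset → x⁺ = (2.5490), jump to mode 0
Mode 0: flow for 0.5304 to horizon, guard not reached → x = (3.9776)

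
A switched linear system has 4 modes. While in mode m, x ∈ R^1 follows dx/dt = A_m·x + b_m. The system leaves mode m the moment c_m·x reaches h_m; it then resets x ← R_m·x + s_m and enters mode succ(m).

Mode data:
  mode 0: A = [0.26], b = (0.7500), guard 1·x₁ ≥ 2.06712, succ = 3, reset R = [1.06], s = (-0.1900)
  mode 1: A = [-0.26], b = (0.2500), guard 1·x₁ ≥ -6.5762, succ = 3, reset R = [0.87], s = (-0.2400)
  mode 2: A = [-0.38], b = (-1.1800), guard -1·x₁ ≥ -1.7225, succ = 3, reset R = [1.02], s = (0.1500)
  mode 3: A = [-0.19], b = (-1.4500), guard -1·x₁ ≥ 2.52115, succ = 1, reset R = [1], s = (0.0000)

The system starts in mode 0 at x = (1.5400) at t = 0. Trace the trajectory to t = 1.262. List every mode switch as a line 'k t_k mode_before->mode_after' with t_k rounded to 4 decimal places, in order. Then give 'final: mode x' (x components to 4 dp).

1 0.4329 0->3
final: 3 0.5972

Mode 0: guard c·x = 2.0671 hit at Δt = 0.4329 (t = 0.4329), x⁻ = (2.0671) → reset → x⁺ = (2.0011), jump to mode 3
Mode 3: flow for 0.8291 to horizon, guard not reached → x = (0.5972)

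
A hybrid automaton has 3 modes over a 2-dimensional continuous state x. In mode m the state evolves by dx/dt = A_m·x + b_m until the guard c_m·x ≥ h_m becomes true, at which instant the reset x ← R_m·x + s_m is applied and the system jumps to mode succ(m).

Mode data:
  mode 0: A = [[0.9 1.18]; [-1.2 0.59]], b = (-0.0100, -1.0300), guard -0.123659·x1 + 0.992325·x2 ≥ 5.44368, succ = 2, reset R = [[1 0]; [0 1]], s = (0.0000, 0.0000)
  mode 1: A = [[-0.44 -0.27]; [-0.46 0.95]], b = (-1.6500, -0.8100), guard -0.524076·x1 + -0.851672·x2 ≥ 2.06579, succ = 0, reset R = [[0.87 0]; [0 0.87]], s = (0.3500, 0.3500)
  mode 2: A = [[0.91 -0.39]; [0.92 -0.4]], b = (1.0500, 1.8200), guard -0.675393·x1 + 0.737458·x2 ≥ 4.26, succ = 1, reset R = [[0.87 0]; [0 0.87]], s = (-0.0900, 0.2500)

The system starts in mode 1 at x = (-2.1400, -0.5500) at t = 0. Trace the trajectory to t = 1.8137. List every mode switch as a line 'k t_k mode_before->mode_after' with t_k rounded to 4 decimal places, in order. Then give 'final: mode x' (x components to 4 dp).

1 0.8289 1->0
final: 0 -3.6486 2.2948

Mode 1: guard c·x = 2.0658 hit at Δt = 0.8289 (t = 0.8289), x⁻ = (-2.4972, -0.8889) → reset → x⁺ = (-1.8226, -0.4234), jump to mode 0
Mode 0: flow for 0.9848 to horizon, guard not reached → x = (-3.6486, 2.2948)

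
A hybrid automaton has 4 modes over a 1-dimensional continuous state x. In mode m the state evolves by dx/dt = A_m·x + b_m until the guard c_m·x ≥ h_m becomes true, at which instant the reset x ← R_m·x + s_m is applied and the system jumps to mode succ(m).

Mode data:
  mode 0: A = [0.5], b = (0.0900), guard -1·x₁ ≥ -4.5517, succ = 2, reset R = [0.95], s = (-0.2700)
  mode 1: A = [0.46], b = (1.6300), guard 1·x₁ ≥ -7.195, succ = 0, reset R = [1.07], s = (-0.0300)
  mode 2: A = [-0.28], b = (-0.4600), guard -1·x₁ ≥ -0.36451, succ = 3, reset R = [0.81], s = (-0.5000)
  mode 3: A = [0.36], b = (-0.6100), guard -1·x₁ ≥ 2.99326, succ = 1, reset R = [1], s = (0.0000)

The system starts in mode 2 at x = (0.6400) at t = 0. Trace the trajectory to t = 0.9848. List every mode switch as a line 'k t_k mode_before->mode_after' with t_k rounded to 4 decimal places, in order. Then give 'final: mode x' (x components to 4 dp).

Mode 2: guard c·x = -0.3645 hit at Δt = 0.4593 (t = 0.4593), x⁻ = (0.3645) → reset → x⁺ = (-0.2047), jump to mode 3
Mode 3: flow for 0.5255 to horizon, guard not reached → x = (-0.6003)

1 0.4593 2->3
final: 3 -0.6003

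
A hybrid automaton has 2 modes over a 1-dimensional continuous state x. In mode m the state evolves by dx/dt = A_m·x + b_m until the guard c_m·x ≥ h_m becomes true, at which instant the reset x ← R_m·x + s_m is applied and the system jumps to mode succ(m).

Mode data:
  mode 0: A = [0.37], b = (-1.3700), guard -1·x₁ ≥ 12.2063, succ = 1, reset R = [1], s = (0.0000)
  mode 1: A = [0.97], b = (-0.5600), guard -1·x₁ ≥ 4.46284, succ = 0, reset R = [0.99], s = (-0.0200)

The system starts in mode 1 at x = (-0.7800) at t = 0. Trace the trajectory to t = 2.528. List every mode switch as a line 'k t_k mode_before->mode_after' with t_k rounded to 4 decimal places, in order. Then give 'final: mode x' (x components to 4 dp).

1 1.3525 1->0
final: 0 -8.8739

Mode 1: guard c·x = 4.4628 hit at Δt = 1.3525 (t = 1.3525), x⁻ = (-4.4628) → reset → x⁺ = (-4.4382), jump to mode 0
Mode 0: flow for 1.1755 to horizon, guard not reached → x = (-8.8739)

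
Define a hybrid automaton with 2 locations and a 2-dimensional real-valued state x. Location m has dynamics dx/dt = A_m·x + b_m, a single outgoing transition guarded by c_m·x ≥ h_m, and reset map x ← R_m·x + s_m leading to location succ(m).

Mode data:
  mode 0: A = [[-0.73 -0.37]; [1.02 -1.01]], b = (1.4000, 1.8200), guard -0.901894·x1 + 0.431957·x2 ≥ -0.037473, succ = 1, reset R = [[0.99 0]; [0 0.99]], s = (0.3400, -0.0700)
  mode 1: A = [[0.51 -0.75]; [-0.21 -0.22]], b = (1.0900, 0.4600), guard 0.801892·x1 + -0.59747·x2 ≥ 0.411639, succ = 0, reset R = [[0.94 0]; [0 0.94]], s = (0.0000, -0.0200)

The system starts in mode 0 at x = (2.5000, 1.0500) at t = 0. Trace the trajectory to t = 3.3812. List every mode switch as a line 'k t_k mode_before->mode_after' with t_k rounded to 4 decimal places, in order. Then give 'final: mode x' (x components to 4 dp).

Mode 0: guard c·x = -0.0375 hit at Δt = 1.2279 (t = 1.2279), x⁻ = (1.4341, 2.9076) → reset → x⁺ = (1.7598, 2.8085), jump to mode 1
Mode 1: guard c·x = 0.4116 hit at Δt = 1.5803 (t = 2.8082), x⁻ = (2.0664, 2.0845) → reset → x⁺ = (1.9424, 1.9394), jump to mode 0
Mode 0: flow for 0.5730 to horizon, guard not reached → x = (1.5240, 2.6381)

1 1.2279 0->1
2 2.8082 1->0
final: 0 1.5240 2.6381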